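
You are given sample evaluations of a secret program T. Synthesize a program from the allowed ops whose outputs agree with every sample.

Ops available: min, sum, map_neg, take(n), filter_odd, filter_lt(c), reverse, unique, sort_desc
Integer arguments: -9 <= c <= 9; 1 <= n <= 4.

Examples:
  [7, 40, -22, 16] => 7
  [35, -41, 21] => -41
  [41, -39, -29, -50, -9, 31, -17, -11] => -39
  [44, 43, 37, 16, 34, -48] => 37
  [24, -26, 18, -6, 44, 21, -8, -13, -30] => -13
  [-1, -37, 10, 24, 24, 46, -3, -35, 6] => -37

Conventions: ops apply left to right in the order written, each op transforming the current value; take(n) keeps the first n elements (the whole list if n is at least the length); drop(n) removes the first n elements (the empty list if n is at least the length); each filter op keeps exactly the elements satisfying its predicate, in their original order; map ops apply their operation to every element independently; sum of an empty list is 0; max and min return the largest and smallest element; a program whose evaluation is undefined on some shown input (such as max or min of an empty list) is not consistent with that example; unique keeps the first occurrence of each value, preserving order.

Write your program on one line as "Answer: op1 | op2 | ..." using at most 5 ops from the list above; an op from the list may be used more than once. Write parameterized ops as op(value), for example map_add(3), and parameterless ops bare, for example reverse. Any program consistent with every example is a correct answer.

unique | filter_odd | take(3) | reverse | min

Check, running the answer program on each example:
  [7, 40, -22, 16] -> [7, 40, -22, 16] -> [7] -> [7] -> [7] -> 7
  [35, -41, 21] -> [35, -41, 21] -> [35, -41, 21] -> [35, -41, 21] -> [21, -41, 35] -> -41
  [41, -39, -29, -50, -9, 31, -17, -11] -> [41, -39, -29, -50, -9, 31, -17, -11] -> [41, -39, -29, -9, 31, -17, -11] -> [41, -39, -29] -> [-29, -39, 41] -> -39
  [44, 43, 37, 16, 34, -48] -> [44, 43, 37, 16, 34, -48] -> [43, 37] -> [43, 37] -> [37, 43] -> 37
  [24, -26, 18, -6, 44, 21, -8, -13, -30] -> [24, -26, 18, -6, 44, 21, -8, -13, -30] -> [21, -13] -> [21, -13] -> [-13, 21] -> -13
  [-1, -37, 10, 24, 24, 46, -3, -35, 6] -> [-1, -37, 10, 24, 46, -3, -35, 6] -> [-1, -37, -3, -35] -> [-1, -37, -3] -> [-3, -37, -1] -> -37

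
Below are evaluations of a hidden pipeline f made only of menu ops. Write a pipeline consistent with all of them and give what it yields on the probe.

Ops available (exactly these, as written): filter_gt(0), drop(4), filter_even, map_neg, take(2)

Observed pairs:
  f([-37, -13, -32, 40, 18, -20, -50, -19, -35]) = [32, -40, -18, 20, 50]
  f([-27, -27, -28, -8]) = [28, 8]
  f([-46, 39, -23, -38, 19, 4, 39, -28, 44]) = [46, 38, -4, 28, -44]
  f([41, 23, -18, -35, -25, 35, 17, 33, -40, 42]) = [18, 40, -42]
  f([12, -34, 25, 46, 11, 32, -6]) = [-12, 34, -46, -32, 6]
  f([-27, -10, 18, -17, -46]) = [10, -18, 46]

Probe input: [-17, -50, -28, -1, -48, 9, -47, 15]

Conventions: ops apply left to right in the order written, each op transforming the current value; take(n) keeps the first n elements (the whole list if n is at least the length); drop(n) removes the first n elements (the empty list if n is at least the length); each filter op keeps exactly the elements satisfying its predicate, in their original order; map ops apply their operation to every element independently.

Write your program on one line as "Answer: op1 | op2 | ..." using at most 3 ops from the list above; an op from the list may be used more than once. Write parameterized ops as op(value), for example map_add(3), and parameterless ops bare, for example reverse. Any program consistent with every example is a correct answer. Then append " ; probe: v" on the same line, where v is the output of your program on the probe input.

map_neg | filter_even ; probe: [50, 28, 48]

Check, running the answer program on each example:
  [-37, -13, -32, 40, 18, -20, -50, -19, -35] -> [37, 13, 32, -40, -18, 20, 50, 19, 35] -> [32, -40, -18, 20, 50]
  [-27, -27, -28, -8] -> [27, 27, 28, 8] -> [28, 8]
  [-46, 39, -23, -38, 19, 4, 39, -28, 44] -> [46, -39, 23, 38, -19, -4, -39, 28, -44] -> [46, 38, -4, 28, -44]
  [41, 23, -18, -35, -25, 35, 17, 33, -40, 42] -> [-41, -23, 18, 35, 25, -35, -17, -33, 40, -42] -> [18, 40, -42]
  [12, -34, 25, 46, 11, 32, -6] -> [-12, 34, -25, -46, -11, -32, 6] -> [-12, 34, -46, -32, 6]
  [-27, -10, 18, -17, -46] -> [27, 10, -18, 17, 46] -> [10, -18, 46]
  probe: [-17, -50, -28, -1, -48, 9, -47, 15] -> [17, 50, 28, 1, 48, -9, 47, -15] -> [50, 28, 48]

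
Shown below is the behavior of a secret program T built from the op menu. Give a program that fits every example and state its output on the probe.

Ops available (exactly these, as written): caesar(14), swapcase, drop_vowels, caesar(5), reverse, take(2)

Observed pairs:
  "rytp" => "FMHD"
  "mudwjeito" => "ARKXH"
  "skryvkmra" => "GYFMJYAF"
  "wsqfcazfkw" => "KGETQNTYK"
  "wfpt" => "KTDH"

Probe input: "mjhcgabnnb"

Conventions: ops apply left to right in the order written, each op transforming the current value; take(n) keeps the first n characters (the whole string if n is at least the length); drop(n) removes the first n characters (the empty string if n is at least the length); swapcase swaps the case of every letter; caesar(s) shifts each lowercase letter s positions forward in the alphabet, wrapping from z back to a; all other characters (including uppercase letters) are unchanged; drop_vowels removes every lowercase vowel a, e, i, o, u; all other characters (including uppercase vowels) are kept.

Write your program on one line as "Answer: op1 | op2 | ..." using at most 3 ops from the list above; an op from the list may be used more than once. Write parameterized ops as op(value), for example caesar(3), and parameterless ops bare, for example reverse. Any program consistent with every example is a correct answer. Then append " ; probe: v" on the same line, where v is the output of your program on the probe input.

drop_vowels | caesar(14) | swapcase ; probe: "AXVQUPBBP"

Check, running the answer program on each example:
  "rytp" -> "rytp" -> "fmhd" -> "FMHD"
  "mudwjeito" -> "mdwjt" -> "arkxh" -> "ARKXH"
  "skryvkmra" -> "skryvkmr" -> "gyfmjyaf" -> "GYFMJYAF"
  "wsqfcazfkw" -> "wsqfczfkw" -> "kgetqntyk" -> "KGETQNTYK"
  "wfpt" -> "wfpt" -> "ktdh" -> "KTDH"
  probe: "mjhcgabnnb" -> "mjhcgbnnb" -> "axvqupbbp" -> "AXVQUPBBP"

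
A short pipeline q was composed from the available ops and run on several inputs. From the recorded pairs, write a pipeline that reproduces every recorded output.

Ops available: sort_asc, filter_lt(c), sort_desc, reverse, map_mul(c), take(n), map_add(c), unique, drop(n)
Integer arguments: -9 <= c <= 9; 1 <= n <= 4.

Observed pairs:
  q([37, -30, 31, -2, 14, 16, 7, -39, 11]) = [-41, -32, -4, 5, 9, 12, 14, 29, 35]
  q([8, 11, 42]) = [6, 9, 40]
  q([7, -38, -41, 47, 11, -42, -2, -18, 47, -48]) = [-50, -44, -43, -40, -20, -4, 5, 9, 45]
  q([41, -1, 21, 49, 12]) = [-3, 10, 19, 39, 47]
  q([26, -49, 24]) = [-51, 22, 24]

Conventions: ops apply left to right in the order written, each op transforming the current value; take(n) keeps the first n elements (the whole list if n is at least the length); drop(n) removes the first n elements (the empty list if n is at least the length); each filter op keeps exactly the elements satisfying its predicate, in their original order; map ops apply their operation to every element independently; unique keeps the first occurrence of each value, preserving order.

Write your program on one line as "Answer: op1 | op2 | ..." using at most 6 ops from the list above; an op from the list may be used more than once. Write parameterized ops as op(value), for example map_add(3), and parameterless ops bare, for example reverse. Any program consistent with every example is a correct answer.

sort_asc | reverse | map_add(-2) | sort_asc | unique

Check, running the answer program on each example:
  [37, -30, 31, -2, 14, 16, 7, -39, 11] -> [-39, -30, -2, 7, 11, 14, 16, 31, 37] -> [37, 31, 16, 14, 11, 7, -2, -30, -39] -> [35, 29, 14, 12, 9, 5, -4, -32, -41] -> [-41, -32, -4, 5, 9, 12, 14, 29, 35] -> [-41, -32, -4, 5, 9, 12, 14, 29, 35]
  [8, 11, 42] -> [8, 11, 42] -> [42, 11, 8] -> [40, 9, 6] -> [6, 9, 40] -> [6, 9, 40]
  [7, -38, -41, 47, 11, -42, -2, -18, 47, -48] -> [-48, -42, -41, -38, -18, -2, 7, 11, 47, 47] -> [47, 47, 11, 7, -2, -18, -38, -41, -42, -48] -> [45, 45, 9, 5, -4, -20, -40, -43, -44, -50] -> [-50, -44, -43, -40, -20, -4, 5, 9, 45, 45] -> [-50, -44, -43, -40, -20, -4, 5, 9, 45]
  [41, -1, 21, 49, 12] -> [-1, 12, 21, 41, 49] -> [49, 41, 21, 12, -1] -> [47, 39, 19, 10, -3] -> [-3, 10, 19, 39, 47] -> [-3, 10, 19, 39, 47]
  [26, -49, 24] -> [-49, 24, 26] -> [26, 24, -49] -> [24, 22, -51] -> [-51, 22, 24] -> [-51, 22, 24]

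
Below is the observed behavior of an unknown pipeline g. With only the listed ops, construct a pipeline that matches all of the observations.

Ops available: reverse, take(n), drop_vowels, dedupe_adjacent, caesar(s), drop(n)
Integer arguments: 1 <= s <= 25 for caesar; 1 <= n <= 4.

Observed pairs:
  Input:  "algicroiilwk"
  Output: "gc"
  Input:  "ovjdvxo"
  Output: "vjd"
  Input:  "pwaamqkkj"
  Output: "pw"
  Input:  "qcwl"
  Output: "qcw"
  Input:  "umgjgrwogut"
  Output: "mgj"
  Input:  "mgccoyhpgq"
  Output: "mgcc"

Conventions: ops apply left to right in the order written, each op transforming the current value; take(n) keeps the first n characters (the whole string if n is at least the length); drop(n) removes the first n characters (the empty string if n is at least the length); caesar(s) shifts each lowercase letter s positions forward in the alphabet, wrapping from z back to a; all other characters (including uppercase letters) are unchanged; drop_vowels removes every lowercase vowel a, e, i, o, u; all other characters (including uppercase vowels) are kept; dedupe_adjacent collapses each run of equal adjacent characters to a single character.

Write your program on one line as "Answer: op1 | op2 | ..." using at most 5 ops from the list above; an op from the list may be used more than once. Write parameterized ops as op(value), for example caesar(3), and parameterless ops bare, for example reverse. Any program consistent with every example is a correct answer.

caesar(3) | drop_vowels | take(4) | caesar(23) | drop_vowels

Check, running the answer program on each example:
  "algicroiilwk" -> "dojlfurllozn" -> "djlfrllzn" -> "djlf" -> "agic" -> "gc"
  "ovjdvxo" -> "rymgyar" -> "rymgyr" -> "rymg" -> "ovjd" -> "vjd"
  "pwaamqkkj" -> "szddptnnm" -> "szddptnnm" -> "szdd" -> "pwaa" -> "pw"
  "qcwl" -> "tfzo" -> "tfz" -> "tfz" -> "qcw" -> "qcw"
  "umgjgrwogut" -> "xpjmjuzrjxw" -> "xpjmjzrjxw" -> "xpjm" -> "umgj" -> "mgj"
  "mgccoyhpgq" -> "pjffrbksjt" -> "pjffrbksjt" -> "pjff" -> "mgcc" -> "mgcc"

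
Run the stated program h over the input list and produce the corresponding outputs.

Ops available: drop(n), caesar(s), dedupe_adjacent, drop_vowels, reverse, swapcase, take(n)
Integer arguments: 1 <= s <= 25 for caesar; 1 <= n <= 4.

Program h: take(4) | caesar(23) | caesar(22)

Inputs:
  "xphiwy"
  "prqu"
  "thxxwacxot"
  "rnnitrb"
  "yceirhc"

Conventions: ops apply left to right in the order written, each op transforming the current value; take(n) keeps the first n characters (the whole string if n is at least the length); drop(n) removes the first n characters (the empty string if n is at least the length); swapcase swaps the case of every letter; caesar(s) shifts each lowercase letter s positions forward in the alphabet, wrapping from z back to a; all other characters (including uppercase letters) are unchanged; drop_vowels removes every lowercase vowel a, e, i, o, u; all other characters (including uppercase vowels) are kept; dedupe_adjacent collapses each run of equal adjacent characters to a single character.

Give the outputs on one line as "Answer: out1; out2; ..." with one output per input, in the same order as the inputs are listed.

"qiab"; "ikjn"; "maqq"; "kggb"; "rvxb"

Execution, op by op:
  "xphiwy" -> "xphi" -> "umef" -> "qiab"
  "prqu" -> "prqu" -> "monr" -> "ikjn"
  "thxxwacxot" -> "thxx" -> "qeuu" -> "maqq"
  "rnnitrb" -> "rnni" -> "okkf" -> "kggb"
  "yceirhc" -> "ycei" -> "vzbf" -> "rvxb"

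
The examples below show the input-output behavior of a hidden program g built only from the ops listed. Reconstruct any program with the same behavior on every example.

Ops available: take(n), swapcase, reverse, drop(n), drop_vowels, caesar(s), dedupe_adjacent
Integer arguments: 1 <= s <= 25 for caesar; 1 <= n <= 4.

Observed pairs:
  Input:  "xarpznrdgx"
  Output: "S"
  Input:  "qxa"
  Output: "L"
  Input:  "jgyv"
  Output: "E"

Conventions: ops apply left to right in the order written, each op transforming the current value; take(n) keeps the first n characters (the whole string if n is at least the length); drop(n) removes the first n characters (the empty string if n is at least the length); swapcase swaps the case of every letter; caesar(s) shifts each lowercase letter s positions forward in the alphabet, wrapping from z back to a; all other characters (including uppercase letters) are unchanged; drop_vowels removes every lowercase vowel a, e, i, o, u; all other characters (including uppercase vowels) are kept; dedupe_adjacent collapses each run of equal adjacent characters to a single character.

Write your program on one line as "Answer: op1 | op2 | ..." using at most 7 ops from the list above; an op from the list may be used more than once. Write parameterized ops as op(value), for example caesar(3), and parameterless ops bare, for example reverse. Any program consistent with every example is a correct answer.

reverse | drop_vowels | caesar(21) | reverse | swapcase | take(1)

Check, running the answer program on each example:
  "xarpznrdgx" -> "xgdrnzprax" -> "xgdrnzprx" -> "sbymiukms" -> "smkuimybs" -> "SMKUIMYBS" -> "S"
  "qxa" -> "axq" -> "xq" -> "sl" -> "ls" -> "LS" -> "L"
  "jgyv" -> "vygj" -> "vygj" -> "qtbe" -> "ebtq" -> "EBTQ" -> "E"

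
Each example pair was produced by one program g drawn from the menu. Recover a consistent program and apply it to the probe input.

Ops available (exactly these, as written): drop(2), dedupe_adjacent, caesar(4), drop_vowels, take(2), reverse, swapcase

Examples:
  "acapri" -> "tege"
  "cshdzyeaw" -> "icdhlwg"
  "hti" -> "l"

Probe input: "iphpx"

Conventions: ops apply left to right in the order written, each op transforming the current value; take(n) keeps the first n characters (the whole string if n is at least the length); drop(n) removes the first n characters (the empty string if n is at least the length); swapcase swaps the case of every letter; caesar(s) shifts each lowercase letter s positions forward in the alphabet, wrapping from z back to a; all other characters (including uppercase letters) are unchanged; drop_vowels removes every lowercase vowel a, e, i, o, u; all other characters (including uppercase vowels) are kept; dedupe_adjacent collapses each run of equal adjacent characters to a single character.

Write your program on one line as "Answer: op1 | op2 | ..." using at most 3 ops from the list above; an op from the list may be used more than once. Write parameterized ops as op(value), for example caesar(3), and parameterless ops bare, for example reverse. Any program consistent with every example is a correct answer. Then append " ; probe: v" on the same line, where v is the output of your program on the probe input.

reverse | drop(2) | caesar(4) ; probe: "ltm"

Check, running the answer program on each example:
  "acapri" -> "irpaca" -> "paca" -> "tege"
  "cshdzyeaw" -> "waeyzdhsc" -> "eyzdhsc" -> "icdhlwg"
  "hti" -> "ith" -> "h" -> "l"
  probe: "iphpx" -> "xphpi" -> "hpi" -> "ltm"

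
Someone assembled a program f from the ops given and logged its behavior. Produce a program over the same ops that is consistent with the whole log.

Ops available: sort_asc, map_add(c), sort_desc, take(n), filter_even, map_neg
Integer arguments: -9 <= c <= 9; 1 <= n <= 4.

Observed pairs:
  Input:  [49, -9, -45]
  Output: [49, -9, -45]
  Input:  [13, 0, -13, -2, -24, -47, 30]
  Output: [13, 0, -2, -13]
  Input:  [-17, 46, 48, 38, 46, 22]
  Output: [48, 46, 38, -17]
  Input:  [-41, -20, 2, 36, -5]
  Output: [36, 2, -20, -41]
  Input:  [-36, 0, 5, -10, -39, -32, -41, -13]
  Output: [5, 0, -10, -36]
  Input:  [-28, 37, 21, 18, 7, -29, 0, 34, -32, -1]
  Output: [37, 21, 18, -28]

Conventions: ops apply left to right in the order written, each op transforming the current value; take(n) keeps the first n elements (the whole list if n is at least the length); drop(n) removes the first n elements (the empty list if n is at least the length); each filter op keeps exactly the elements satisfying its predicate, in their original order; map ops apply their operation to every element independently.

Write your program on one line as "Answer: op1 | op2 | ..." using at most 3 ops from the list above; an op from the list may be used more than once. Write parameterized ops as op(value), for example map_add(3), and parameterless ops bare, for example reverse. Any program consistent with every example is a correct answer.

take(4) | sort_desc

Check, running the answer program on each example:
  [49, -9, -45] -> [49, -9, -45] -> [49, -9, -45]
  [13, 0, -13, -2, -24, -47, 30] -> [13, 0, -13, -2] -> [13, 0, -2, -13]
  [-17, 46, 48, 38, 46, 22] -> [-17, 46, 48, 38] -> [48, 46, 38, -17]
  [-41, -20, 2, 36, -5] -> [-41, -20, 2, 36] -> [36, 2, -20, -41]
  [-36, 0, 5, -10, -39, -32, -41, -13] -> [-36, 0, 5, -10] -> [5, 0, -10, -36]
  [-28, 37, 21, 18, 7, -29, 0, 34, -32, -1] -> [-28, 37, 21, 18] -> [37, 21, 18, -28]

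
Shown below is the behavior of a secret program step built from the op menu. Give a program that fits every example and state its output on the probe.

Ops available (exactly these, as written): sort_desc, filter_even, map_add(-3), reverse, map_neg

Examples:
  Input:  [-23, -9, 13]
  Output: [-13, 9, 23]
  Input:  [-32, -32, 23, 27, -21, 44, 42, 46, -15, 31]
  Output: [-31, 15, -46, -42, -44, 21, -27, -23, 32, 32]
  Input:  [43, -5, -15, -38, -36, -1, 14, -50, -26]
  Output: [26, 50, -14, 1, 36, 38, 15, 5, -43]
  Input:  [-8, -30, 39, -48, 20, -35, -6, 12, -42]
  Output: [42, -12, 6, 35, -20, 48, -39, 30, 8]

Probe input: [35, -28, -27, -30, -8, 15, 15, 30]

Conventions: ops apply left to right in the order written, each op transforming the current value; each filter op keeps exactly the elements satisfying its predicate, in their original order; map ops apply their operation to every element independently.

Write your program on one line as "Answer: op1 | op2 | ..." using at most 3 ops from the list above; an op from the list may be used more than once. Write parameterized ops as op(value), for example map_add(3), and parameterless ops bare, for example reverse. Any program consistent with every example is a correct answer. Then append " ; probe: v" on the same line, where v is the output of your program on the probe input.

reverse | map_neg ; probe: [-30, -15, -15, 8, 30, 27, 28, -35]

Check, running the answer program on each example:
  [-23, -9, 13] -> [13, -9, -23] -> [-13, 9, 23]
  [-32, -32, 23, 27, -21, 44, 42, 46, -15, 31] -> [31, -15, 46, 42, 44, -21, 27, 23, -32, -32] -> [-31, 15, -46, -42, -44, 21, -27, -23, 32, 32]
  [43, -5, -15, -38, -36, -1, 14, -50, -26] -> [-26, -50, 14, -1, -36, -38, -15, -5, 43] -> [26, 50, -14, 1, 36, 38, 15, 5, -43]
  [-8, -30, 39, -48, 20, -35, -6, 12, -42] -> [-42, 12, -6, -35, 20, -48, 39, -30, -8] -> [42, -12, 6, 35, -20, 48, -39, 30, 8]
  probe: [35, -28, -27, -30, -8, 15, 15, 30] -> [30, 15, 15, -8, -30, -27, -28, 35] -> [-30, -15, -15, 8, 30, 27, 28, -35]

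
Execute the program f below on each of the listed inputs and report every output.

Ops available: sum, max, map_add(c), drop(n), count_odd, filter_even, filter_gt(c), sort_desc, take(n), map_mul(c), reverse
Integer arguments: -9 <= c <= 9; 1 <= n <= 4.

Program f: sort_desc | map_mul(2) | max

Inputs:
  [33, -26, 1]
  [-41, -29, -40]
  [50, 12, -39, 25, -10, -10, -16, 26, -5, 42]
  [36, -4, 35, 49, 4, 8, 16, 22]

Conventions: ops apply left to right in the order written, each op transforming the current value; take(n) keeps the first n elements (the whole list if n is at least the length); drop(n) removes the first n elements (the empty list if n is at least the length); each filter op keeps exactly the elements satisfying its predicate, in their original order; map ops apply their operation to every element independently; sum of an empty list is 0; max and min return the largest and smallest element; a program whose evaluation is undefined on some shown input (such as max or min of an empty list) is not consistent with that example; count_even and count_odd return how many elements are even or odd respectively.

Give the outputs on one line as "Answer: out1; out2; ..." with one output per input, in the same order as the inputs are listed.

Execution, op by op:
  [33, -26, 1] -> [33, 1, -26] -> [66, 2, -52] -> 66
  [-41, -29, -40] -> [-29, -40, -41] -> [-58, -80, -82] -> -58
  [50, 12, -39, 25, -10, -10, -16, 26, -5, 42] -> [50, 42, 26, 25, 12, -5, -10, -10, -16, -39] -> [100, 84, 52, 50, 24, -10, -20, -20, -32, -78] -> 100
  [36, -4, 35, 49, 4, 8, 16, 22] -> [49, 36, 35, 22, 16, 8, 4, -4] -> [98, 72, 70, 44, 32, 16, 8, -8] -> 98

66; -58; 100; 98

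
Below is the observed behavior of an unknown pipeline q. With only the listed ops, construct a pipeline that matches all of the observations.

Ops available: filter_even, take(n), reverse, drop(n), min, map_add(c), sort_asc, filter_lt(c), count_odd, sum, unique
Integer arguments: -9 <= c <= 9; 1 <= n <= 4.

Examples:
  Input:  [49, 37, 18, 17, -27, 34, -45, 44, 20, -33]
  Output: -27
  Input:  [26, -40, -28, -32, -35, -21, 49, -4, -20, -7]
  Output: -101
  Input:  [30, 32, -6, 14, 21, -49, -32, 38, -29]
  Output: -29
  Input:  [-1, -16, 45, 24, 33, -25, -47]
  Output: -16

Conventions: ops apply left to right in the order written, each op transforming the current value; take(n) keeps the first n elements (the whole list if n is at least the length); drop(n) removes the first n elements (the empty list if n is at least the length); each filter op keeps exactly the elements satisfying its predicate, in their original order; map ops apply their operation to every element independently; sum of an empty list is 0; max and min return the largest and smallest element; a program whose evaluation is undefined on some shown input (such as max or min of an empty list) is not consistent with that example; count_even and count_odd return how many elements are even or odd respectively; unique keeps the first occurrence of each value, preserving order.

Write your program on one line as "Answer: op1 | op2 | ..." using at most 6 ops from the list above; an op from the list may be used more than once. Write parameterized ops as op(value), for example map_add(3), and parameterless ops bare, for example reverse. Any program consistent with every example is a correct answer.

drop(1) | sort_asc | drop(2) | reverse | filter_lt(-8) | sum

Check, running the answer program on each example:
  [49, 37, 18, 17, -27, 34, -45, 44, 20, -33] -> [37, 18, 17, -27, 34, -45, 44, 20, -33] -> [-45, -33, -27, 17, 18, 20, 34, 37, 44] -> [-27, 17, 18, 20, 34, 37, 44] -> [44, 37, 34, 20, 18, 17, -27] -> [-27] -> -27
  [26, -40, -28, -32, -35, -21, 49, -4, -20, -7] -> [-40, -28, -32, -35, -21, 49, -4, -20, -7] -> [-40, -35, -32, -28, -21, -20, -7, -4, 49] -> [-32, -28, -21, -20, -7, -4, 49] -> [49, -4, -7, -20, -21, -28, -32] -> [-20, -21, -28, -32] -> -101
  [30, 32, -6, 14, 21, -49, -32, 38, -29] -> [32, -6, 14, 21, -49, -32, 38, -29] -> [-49, -32, -29, -6, 14, 21, 32, 38] -> [-29, -6, 14, 21, 32, 38] -> [38, 32, 21, 14, -6, -29] -> [-29] -> -29
  [-1, -16, 45, 24, 33, -25, -47] -> [-16, 45, 24, 33, -25, -47] -> [-47, -25, -16, 24, 33, 45] -> [-16, 24, 33, 45] -> [45, 33, 24, -16] -> [-16] -> -16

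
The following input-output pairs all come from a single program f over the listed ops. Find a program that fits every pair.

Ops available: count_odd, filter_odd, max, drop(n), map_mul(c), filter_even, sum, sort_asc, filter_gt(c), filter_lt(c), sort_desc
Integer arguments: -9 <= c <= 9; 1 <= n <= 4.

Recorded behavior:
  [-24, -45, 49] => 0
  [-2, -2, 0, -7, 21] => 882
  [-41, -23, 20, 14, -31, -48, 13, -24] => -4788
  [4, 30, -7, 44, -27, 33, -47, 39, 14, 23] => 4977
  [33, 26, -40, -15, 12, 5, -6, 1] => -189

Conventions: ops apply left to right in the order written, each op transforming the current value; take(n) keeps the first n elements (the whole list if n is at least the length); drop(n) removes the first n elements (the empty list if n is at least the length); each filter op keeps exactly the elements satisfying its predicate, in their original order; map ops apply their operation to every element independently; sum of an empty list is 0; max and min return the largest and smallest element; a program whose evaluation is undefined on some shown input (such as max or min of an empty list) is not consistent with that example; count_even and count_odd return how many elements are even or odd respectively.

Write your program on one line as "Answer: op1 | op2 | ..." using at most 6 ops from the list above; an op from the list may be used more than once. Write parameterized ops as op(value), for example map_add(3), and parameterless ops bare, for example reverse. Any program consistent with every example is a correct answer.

drop(3) | map_mul(7) | sort_desc | map_mul(9) | sum

Check, running the answer program on each example:
  [-24, -45, 49] -> [] -> [] -> [] -> [] -> 0
  [-2, -2, 0, -7, 21] -> [-7, 21] -> [-49, 147] -> [147, -49] -> [1323, -441] -> 882
  [-41, -23, 20, 14, -31, -48, 13, -24] -> [14, -31, -48, 13, -24] -> [98, -217, -336, 91, -168] -> [98, 91, -168, -217, -336] -> [882, 819, -1512, -1953, -3024] -> -4788
  [4, 30, -7, 44, -27, 33, -47, 39, 14, 23] -> [44, -27, 33, -47, 39, 14, 23] -> [308, -189, 231, -329, 273, 98, 161] -> [308, 273, 231, 161, 98, -189, -329] -> [2772, 2457, 2079, 1449, 882, -1701, -2961] -> 4977
  [33, 26, -40, -15, 12, 5, -6, 1] -> [-15, 12, 5, -6, 1] -> [-105, 84, 35, -42, 7] -> [84, 35, 7, -42, -105] -> [756, 315, 63, -378, -945] -> -189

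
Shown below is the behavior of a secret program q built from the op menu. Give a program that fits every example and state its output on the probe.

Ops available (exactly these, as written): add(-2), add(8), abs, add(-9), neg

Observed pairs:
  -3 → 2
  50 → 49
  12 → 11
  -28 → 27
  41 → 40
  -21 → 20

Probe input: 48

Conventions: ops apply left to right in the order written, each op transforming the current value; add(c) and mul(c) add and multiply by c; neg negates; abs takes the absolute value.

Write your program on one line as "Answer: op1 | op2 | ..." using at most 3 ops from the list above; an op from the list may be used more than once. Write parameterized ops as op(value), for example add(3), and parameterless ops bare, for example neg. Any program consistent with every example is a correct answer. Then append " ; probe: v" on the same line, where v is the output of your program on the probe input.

abs | add(8) | add(-9) ; probe: 47

Check, running the answer program on each example:
  -3 -> 3 -> 11 -> 2
  50 -> 50 -> 58 -> 49
  12 -> 12 -> 20 -> 11
  -28 -> 28 -> 36 -> 27
  41 -> 41 -> 49 -> 40
  -21 -> 21 -> 29 -> 20
  probe: 48 -> 48 -> 56 -> 47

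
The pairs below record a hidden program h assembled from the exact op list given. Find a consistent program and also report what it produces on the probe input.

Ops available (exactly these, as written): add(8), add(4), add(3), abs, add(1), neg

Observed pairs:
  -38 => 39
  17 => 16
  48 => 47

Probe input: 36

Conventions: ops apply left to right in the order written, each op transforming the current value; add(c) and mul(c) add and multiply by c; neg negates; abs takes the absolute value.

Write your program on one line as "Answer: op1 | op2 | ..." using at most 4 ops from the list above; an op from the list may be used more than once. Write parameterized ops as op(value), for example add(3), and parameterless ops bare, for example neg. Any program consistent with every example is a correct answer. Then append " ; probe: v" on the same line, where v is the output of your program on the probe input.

neg | add(1) | abs ; probe: 35

Check, running the answer program on each example:
  -38 -> 38 -> 39 -> 39
  17 -> -17 -> -16 -> 16
  48 -> -48 -> -47 -> 47
  probe: 36 -> -36 -> -35 -> 35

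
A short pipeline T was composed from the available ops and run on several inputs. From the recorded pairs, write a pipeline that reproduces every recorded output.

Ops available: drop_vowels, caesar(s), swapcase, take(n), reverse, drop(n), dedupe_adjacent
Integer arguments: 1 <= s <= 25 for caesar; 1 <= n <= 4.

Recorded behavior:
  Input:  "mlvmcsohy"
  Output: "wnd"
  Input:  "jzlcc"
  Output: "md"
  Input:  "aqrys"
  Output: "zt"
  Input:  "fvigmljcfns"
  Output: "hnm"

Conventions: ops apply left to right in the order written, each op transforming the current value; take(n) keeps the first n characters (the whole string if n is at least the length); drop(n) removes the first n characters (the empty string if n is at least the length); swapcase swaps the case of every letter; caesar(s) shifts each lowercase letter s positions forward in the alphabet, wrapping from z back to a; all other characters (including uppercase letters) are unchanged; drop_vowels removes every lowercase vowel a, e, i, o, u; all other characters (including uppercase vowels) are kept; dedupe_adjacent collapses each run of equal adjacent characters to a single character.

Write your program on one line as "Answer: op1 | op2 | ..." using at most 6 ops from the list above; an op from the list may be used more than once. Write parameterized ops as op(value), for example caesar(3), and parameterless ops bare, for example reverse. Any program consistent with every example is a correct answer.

drop_vowels | caesar(6) | caesar(21) | drop(2) | take(3) | dedupe_adjacent

Check, running the answer program on each example:
  "mlvmcsohy" -> "mlvmcshy" -> "srbsiyne" -> "nmwndtiz" -> "wndtiz" -> "wnd" -> "wnd"
  "jzlcc" -> "jzlcc" -> "pfrii" -> "kamdd" -> "mdd" -> "mdd" -> "md"
  "aqrys" -> "qrys" -> "wxey" -> "rszt" -> "zt" -> "zt" -> "zt"
  "fvigmljcfns" -> "fvgmljcfns" -> "lbmsrpilty" -> "gwhnmkdgot" -> "hnmkdgot" -> "hnm" -> "hnm"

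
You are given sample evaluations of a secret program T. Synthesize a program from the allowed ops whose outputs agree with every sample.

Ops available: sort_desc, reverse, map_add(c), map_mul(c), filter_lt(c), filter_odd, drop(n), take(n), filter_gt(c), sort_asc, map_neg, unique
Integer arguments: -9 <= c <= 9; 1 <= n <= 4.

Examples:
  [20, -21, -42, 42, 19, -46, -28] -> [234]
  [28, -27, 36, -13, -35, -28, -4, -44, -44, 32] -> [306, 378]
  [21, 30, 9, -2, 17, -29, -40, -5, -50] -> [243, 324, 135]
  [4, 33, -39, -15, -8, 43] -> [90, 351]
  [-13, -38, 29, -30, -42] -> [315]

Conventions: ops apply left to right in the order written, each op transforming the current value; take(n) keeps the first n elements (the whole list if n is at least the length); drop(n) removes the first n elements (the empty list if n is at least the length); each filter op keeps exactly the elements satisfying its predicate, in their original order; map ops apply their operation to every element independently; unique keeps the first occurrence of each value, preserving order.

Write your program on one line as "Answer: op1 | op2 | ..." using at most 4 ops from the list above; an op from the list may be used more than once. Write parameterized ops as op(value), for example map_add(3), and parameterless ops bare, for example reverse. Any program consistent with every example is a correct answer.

map_add(6) | take(3) | map_mul(9) | filter_gt(6)

Check, running the answer program on each example:
  [20, -21, -42, 42, 19, -46, -28] -> [26, -15, -36, 48, 25, -40, -22] -> [26, -15, -36] -> [234, -135, -324] -> [234]
  [28, -27, 36, -13, -35, -28, -4, -44, -44, 32] -> [34, -21, 42, -7, -29, -22, 2, -38, -38, 38] -> [34, -21, 42] -> [306, -189, 378] -> [306, 378]
  [21, 30, 9, -2, 17, -29, -40, -5, -50] -> [27, 36, 15, 4, 23, -23, -34, 1, -44] -> [27, 36, 15] -> [243, 324, 135] -> [243, 324, 135]
  [4, 33, -39, -15, -8, 43] -> [10, 39, -33, -9, -2, 49] -> [10, 39, -33] -> [90, 351, -297] -> [90, 351]
  [-13, -38, 29, -30, -42] -> [-7, -32, 35, -24, -36] -> [-7, -32, 35] -> [-63, -288, 315] -> [315]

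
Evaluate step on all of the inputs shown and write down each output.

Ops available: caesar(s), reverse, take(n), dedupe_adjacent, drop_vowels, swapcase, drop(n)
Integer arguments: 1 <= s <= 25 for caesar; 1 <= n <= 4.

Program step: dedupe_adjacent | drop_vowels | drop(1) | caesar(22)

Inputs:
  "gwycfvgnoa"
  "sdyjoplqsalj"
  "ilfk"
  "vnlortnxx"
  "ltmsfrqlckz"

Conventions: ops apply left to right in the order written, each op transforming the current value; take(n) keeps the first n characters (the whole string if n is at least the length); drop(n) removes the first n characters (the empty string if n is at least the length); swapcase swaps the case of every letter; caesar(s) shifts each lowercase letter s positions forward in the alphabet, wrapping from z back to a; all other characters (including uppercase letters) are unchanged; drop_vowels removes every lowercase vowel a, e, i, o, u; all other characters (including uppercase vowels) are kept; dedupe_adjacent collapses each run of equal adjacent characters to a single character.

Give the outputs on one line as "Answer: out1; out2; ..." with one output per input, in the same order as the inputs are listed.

"suybrcj"; "zuflhmohf"; "bg"; "jhnpjt"; "piobnmhygv"

Execution, op by op:
  "gwycfvgnoa" -> "gwycfvgnoa" -> "gwycfvgn" -> "wycfvgn" -> "suybrcj"
  "sdyjoplqsalj" -> "sdyjoplqsalj" -> "sdyjplqslj" -> "dyjplqslj" -> "zuflhmohf"
  "ilfk" -> "ilfk" -> "lfk" -> "fk" -> "bg"
  "vnlortnxx" -> "vnlortnx" -> "vnlrtnx" -> "nlrtnx" -> "jhnpjt"
  "ltmsfrqlckz" -> "ltmsfrqlckz" -> "ltmsfrqlckz" -> "tmsfrqlckz" -> "piobnmhygv"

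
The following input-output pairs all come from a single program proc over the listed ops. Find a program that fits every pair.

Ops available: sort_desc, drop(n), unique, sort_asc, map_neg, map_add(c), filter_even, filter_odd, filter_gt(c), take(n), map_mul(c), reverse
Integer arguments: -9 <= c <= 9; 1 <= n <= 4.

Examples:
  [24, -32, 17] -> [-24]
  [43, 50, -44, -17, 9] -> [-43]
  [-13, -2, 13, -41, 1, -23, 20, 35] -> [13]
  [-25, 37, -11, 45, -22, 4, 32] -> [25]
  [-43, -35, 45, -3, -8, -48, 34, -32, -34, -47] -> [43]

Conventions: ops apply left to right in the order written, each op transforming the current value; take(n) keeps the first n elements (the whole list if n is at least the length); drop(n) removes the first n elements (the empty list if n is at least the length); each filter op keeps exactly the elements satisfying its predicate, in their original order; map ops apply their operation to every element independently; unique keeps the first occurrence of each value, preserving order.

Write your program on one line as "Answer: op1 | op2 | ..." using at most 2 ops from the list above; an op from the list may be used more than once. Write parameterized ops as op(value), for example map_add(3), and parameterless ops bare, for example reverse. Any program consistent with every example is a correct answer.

take(1) | map_neg

Check, running the answer program on each example:
  [24, -32, 17] -> [24] -> [-24]
  [43, 50, -44, -17, 9] -> [43] -> [-43]
  [-13, -2, 13, -41, 1, -23, 20, 35] -> [-13] -> [13]
  [-25, 37, -11, 45, -22, 4, 32] -> [-25] -> [25]
  [-43, -35, 45, -3, -8, -48, 34, -32, -34, -47] -> [-43] -> [43]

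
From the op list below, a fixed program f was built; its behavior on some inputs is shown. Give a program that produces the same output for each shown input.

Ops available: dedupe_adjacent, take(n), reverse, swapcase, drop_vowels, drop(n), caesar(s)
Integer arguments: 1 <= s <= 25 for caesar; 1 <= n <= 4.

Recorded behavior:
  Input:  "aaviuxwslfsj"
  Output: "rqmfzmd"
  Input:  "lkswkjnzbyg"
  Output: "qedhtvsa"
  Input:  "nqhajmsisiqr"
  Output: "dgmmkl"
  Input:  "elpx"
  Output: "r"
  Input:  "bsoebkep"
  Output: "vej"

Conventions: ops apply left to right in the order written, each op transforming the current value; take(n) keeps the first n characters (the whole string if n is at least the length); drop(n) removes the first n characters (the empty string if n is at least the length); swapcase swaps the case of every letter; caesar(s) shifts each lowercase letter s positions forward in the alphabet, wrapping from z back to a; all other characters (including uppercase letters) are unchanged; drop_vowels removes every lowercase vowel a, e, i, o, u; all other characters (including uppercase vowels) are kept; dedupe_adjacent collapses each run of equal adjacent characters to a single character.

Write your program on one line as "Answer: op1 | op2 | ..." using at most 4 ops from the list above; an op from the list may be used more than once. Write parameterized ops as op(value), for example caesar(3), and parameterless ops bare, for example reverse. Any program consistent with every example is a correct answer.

dedupe_adjacent | drop(3) | drop_vowels | caesar(20)

Check, running the answer program on each example:
  "aaviuxwslfsj" -> "aviuxwslfsj" -> "uxwslfsj" -> "xwslfsj" -> "rqmfzmd"
  "lkswkjnzbyg" -> "lkswkjnzbyg" -> "wkjnzbyg" -> "wkjnzbyg" -> "qedhtvsa"
  "nqhajmsisiqr" -> "nqhajmsisiqr" -> "ajmsisiqr" -> "jmssqr" -> "dgmmkl"
  "elpx" -> "elpx" -> "x" -> "x" -> "r"
  "bsoebkep" -> "bsoebkep" -> "ebkep" -> "bkp" -> "vej"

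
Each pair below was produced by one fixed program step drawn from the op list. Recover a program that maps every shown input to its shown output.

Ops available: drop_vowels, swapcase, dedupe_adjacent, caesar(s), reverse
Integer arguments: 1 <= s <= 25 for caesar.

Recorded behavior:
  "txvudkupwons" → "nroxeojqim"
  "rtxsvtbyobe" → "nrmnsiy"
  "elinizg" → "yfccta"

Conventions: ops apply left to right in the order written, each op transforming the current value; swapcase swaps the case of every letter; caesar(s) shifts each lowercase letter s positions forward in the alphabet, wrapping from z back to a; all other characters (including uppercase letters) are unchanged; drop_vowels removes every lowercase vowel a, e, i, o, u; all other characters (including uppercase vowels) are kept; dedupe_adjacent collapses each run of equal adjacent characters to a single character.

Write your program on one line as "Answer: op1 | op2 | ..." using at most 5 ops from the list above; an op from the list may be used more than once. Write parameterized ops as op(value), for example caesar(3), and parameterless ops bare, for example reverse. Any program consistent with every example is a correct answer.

caesar(9) | caesar(4) | drop_vowels | caesar(7)

Check, running the answer program on each example:
  "txvudkupwons" -> "cgedmtdyfxwb" -> "gkihqxhcjbaf" -> "gkhqxhcjbf" -> "nroxeojqim"
  "rtxsvtbyobe" -> "acgbeckhxkn" -> "egkfigolbor" -> "gkfglbr" -> "nrmnsiy"
  "elinizg" -> "nurwrip" -> "ryvavmt" -> "ryvvmt" -> "yfccta"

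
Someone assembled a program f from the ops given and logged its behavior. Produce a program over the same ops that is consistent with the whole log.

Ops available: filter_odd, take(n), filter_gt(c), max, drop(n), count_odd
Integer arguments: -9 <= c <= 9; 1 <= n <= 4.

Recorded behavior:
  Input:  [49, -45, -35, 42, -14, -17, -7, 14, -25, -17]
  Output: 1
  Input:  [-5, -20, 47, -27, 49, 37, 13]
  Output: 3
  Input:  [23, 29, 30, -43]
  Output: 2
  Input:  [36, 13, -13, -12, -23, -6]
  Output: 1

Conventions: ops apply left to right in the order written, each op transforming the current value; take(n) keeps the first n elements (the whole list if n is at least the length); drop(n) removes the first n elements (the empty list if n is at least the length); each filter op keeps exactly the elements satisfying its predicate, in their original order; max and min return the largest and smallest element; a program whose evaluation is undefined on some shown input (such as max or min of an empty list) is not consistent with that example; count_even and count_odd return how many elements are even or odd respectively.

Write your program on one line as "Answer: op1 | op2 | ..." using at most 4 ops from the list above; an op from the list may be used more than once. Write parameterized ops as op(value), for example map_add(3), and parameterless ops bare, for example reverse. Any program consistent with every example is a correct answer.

filter_gt(0) | filter_odd | take(3) | count_odd

Check, running the answer program on each example:
  [49, -45, -35, 42, -14, -17, -7, 14, -25, -17] -> [49, 42, 14] -> [49] -> [49] -> 1
  [-5, -20, 47, -27, 49, 37, 13] -> [47, 49, 37, 13] -> [47, 49, 37, 13] -> [47, 49, 37] -> 3
  [23, 29, 30, -43] -> [23, 29, 30] -> [23, 29] -> [23, 29] -> 2
  [36, 13, -13, -12, -23, -6] -> [36, 13] -> [13] -> [13] -> 1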